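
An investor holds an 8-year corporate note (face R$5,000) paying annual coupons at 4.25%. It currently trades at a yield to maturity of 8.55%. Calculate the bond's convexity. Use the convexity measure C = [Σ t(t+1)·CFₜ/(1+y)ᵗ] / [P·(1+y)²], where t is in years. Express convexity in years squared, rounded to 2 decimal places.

With y = 0.0855:
  t   CF        PV=CF/(1+0.0855)^t    t·PV        t(t+1)·PV
  1       212.50       195.7623       195.7623         391.5246
  2       212.50       180.3430       360.6860       1,082.0580
  3       212.50       166.1382       498.4145       1,993.6582
  4       212.50       153.0522       612.2089       3,061.0443
  5       212.50       140.9970       704.9849       4,229.9093
  6       212.50       129.8913       779.3476       5,455.4334
  7       212.50       119.6603       837.6222       6,700.9776
  8     5,212.50     2,704.0047    21,632.0378     194,688.3400
  Σ                  3,789.8490    25,621.0642     217,602.9453
P = 3,789.8490.
Convexity = Σ t(t+1)·PV / [P·(1+y)²] = 217,602.9453 / (3,789.8490 × 1.178310) = 48.72852.

48.73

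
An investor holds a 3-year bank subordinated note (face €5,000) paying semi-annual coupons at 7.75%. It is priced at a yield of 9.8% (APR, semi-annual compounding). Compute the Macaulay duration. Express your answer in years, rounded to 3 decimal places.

2.725 years

Periodic yield y = 0.049. Discount each cash flow and weight by its period:
  t   CF        PV=CF/(1+0.049)^t    t·PV
  1       193.75       184.6997       184.6997
  2       193.75       176.0722       352.1444
  3       193.75       167.8476       503.5429
  4       193.75       160.0073       640.0291
  5       193.75       152.5332       762.6658
  6     5,193.75     3,897.8768    23,387.2610
  Σ                  4,739.0368    25,830.3429
Price P = Σ PV = 4,739.0368.
Macaulay duration = Σ(t·PV) / P = 25,830.3429 / 4,739.0368 = 5.45055 half-year periods.
In years: 5.45055 / 2 = 2.72527 years.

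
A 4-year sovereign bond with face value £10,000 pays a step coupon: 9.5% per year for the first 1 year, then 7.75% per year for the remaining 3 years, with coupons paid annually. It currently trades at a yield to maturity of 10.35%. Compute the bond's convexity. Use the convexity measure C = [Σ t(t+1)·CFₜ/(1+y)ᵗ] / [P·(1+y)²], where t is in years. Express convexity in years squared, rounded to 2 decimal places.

13.87

With y = 0.1035:
  t   CF        PV=CF/(1+0.1035)^t    t·PV        t(t+1)·PV
  1       950.00       860.8971       860.8971       1,721.7943
  2       775.00       636.4394     1,272.8787       3,818.6361
  3       775.00       576.7461     1,730.2384       6,920.9536
  4    10,775.00     7,266.5444    29,066.1774     145,330.8871
  Σ                  9,340.6270    32,930.1917     157,792.2711
P = 9,340.6270.
Convexity = Σ t(t+1)·PV / [P·(1+y)²] = 157,792.2711 / (9,340.6270 × 1.217712) = 13.87283.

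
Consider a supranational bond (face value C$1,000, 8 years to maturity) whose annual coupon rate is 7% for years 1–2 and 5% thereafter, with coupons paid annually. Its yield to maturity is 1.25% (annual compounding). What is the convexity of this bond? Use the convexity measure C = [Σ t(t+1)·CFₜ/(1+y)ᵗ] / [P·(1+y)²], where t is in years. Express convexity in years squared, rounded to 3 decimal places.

56.365

With y = 0.0125:
  t   CF        PV=CF/(1+0.0125)^t    t·PV        t(t+1)·PV
  1        70.00        69.1358        69.1358         138.2716
  2        70.00        68.2823       136.5645         409.6936
  3        50.00        48.1709       144.5127         578.0510
  4        50.00        47.5762       190.3049         951.5243
  5        50.00        46.9889       234.9443       1,409.6656
  6        50.00        46.4087       278.4525       1,949.1672
  7        50.00        45.8358       320.8506       2,566.8046
  8     1,050.00       950.6684     7,605.3469      68,448.1225
  Σ                  1,323.0670     8,980.1122      76,451.3005
P = 1,323.0670.
Convexity = Σ t(t+1)·PV / [P·(1+y)²] = 76,451.3005 / (1,323.0670 × 1.025156) = 56.36545.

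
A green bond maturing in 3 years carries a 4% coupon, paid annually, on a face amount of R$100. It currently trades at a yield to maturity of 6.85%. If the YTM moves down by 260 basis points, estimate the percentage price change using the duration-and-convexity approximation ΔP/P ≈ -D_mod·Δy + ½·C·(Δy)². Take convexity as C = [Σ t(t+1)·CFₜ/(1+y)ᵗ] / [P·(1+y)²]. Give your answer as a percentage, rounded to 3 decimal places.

With y = 0.0685:
  t   CF        PV=CF/(1+0.0685)^t    t·PV        t(t+1)·PV
  1         4.00         3.7436         3.7436           7.4871
  2         4.00         3.5036         7.0071          21.0214
  3       104.00        85.2530       255.7591       1,023.0362
  Σ                     92.5002       266.5098       1,051.5448
P = 92.5002; D_Mac = 2.88118 yrs; D_mod = 2.69647 yrs; C = 9.95718.
Duration effect: -2.69647 × (-0.026) = +0.070108
Convexity effect: 0.5 × 9.95718 × (-0.026)² = +0.0033655
ΔP/P ≈ +0.070108 + 0.0033655 = +0.073474 = +7.3474%.

+7.347%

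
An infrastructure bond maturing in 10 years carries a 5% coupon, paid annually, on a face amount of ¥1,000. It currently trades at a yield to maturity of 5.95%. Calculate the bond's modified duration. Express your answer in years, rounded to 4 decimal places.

Periodic yield y = 0.0595. First find Macaulay duration:
  t   CF        PV=CF/(1+0.0595)^t    t·PV
  1        50.00        47.1921        47.1921
  2        50.00        44.5418        89.0837
  3        50.00        42.0404       126.1213
  4        50.00        39.6795       158.7180
  5        50.00        37.4512       187.2558
  6        50.00        35.3480       212.0877
  7        50.00        33.3629       233.5400
  8        50.00        31.4892       251.9140
  9        50.00        29.7209       267.4877
  10    1,050.00       589.0873     5,890.8734
  Σ                    929.9132     7,464.2736
P = 929.9132; Macaulay duration = 7,464.2736 / 929.9132 = 8.02685 years.
Modified duration = D_Mac / (1 + y) = 8.02685 / 1.0595 = 7.57607 years.

7.5761 years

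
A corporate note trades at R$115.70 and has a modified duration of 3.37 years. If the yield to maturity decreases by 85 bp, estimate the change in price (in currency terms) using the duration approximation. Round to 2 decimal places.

+R$3.31

Duration approximation: ΔP/P ≈ -D_mod · Δy = -3.37 × (-0.0085) = +0.028645.
ΔP ≈ 115.70 × (+0.028645) = +3.3142265.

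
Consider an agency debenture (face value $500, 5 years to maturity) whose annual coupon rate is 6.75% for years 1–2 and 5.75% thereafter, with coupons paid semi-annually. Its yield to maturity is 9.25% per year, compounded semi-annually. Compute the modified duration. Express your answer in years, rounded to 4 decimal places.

4.1076 years

Periodic yield y = 0.04625. First find Macaulay duration:
  t   CF        PV=CF/(1+0.04625)^t    t·PV
  1       16.875        16.1290        16.1290
  2       16.875        15.4160        30.8321
  3       16.875        14.7346        44.2037
  4       16.875        14.0832        56.3329
  5       14.375        11.4665        57.3325
  6       14.375        10.9596        65.7576
  7       14.375        10.4751        73.3259
  8       14.375        10.0121        80.0966
  9       14.375         9.5695        86.1254
  10     514.375       327.2843     3,272.8428
  Σ                    440.1299     3,782.9785
P = 440.1299; Macaulay duration = 3,782.9785 / 440.1299 = 8.59514 half-year periods = 4.29757 years.
Modified duration = D_Mac / (1 + y) = 4.29757 / 1.04625 = 4.10759 years.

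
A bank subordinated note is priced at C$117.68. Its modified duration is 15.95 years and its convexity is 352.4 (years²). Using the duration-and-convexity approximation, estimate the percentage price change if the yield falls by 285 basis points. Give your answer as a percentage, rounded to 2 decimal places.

Duration effect: -D_mod·Δy = -15.95 × (-0.0285) = +0.454575
Convexity effect: ½·C·(Δy)² = 0.5 × 352.4 × (-0.0285)² = +0.14311845
ΔP/P ≈ +0.454575 + 0.14311845 = +0.59769345
= +59.769345%.

+59.77%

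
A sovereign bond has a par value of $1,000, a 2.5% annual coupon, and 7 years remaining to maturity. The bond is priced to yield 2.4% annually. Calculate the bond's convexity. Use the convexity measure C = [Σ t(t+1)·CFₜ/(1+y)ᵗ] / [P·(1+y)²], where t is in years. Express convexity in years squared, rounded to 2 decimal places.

With y = 0.024:
  t   CF        PV=CF/(1+0.024)^t    t·PV        t(t+1)·PV
  1        25.00        24.4141        24.4141          48.8281
  2        25.00        23.8419        47.6837         143.0511
  3        25.00        23.2831        69.8492         279.3968
  4        25.00        22.7374        90.9495         454.7474
  5        25.00        22.2045       111.0223         666.1338
  6        25.00        21.6840       130.1043         910.7298
  7     1,025.00       868.2088     6,077.4614      48,619.6912
  Σ                  1,006.3736     6,551.4844      51,122.5782
P = 1,006.3736.
Convexity = Σ t(t+1)·PV / [P·(1+y)²] = 51,122.5782 / (1,006.3736 × 1.048576) = 48.44552.

48.45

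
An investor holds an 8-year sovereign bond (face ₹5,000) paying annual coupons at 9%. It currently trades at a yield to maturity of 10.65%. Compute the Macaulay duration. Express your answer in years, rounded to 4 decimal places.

Periodic yield y = 0.1065. Discount each cash flow and weight by its year:
  t   CF        PV=CF/(1+0.1065)^t    t·PV
  1       450.00       406.6878       406.6878
  2       450.00       367.5443       735.0886
  3       450.00       332.1684       996.5051
  4       450.00       300.1973     1,200.7894
  5       450.00       271.3035     1,356.5176
  6       450.00       245.1907     1,471.1442
  7       450.00       221.5912     1,551.1387
  8     5,450.00     2,425.4100    19,403.2797
  Σ                  4,570.0932    27,121.1509
Price P = Σ PV = 4,570.0932.
Macaulay duration = Σ(t·PV) / P = 27,121.1509 / 4,570.0932 = 5.93449 years.

5.9345 years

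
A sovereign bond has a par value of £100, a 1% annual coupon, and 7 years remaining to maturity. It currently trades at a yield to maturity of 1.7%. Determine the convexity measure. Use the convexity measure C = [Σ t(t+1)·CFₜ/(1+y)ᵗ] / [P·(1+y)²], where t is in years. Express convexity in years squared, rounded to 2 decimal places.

51.98

With y = 0.017:
  t   CF        PV=CF/(1+0.017)^t    t·PV        t(t+1)·PV
  1         1.00         0.9833         0.9833           1.9666
  2         1.00         0.9668         1.9337           5.8011
  3         1.00         0.9507         2.8521          11.4082
  4         1.00         0.9348         3.7392          18.6959
  5         1.00         0.9192         4.5958          27.5751
  6         1.00         0.9038         5.4228          37.9598
  7       101.00        89.7583       628.3082       5,026.4658
  Σ                     95.4169       647.8351       5,129.8724
P = 95.4169.
Convexity = Σ t(t+1)·PV / [P·(1+y)²] = 5,129.8724 / (95.4169 × 1.034289) = 51.98037.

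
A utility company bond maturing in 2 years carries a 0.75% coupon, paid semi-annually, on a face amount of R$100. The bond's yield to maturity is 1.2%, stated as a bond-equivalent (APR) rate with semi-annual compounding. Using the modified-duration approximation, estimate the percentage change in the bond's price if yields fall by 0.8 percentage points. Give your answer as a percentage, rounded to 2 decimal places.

+1.58%

Periodic yield y = 0.006. Modified duration first:
  t   CF        PV=CF/(1+0.006)^t    t·PV
  1        0.375         0.3728         0.3728
  2        0.375         0.3705         0.7411
  3        0.375         0.3683         1.1050
  4      100.375        98.0017       392.0068
  Σ                     99.1133       394.2257
P = 99.1133; D_Mac = 3.97752 half-year periods = 1.98876 yrs; D_mod = 1.98876/(1+0.006) = 1.97690 yrs.
ΔP/P ≈ -D_mod · Δy = -1.97690 × (-0.008) = +0.015815 = +1.5815%.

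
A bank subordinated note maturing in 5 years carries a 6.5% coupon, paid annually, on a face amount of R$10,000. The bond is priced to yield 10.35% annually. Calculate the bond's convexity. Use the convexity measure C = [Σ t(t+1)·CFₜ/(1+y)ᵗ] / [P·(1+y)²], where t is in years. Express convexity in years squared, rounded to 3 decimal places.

With y = 0.1035:
  t   CF        PV=CF/(1+0.1035)^t    t·PV        t(t+1)·PV
  1       650.00       589.0349       589.0349       1,178.0698
  2       650.00       533.7878     1,067.5757       3,202.7271
  3       650.00       483.7226     1,451.1677       5,804.6707
  4       650.00       438.3530     1,753.4121       8,767.0605
  5    10,650.00     6,508.6051    32,543.0254     195,258.1522
  Σ                  8,553.5034    37,404.2157     214,210.6802
P = 8,553.5034.
Convexity = Σ t(t+1)·PV / [P·(1+y)²] = 214,210.6802 / (8,553.5034 × 1.217712) = 20.56612.

20.566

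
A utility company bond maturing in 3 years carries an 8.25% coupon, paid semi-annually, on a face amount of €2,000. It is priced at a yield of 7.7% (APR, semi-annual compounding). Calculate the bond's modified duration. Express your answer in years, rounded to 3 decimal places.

2.620 years

Periodic yield y = 0.0385. First find Macaulay duration:
  t   CF        PV=CF/(1+0.0385)^t    t·PV
  1        82.50        79.4415        79.4415
  2        82.50        76.4964       152.9928
  3        82.50        73.6605       220.9814
  4        82.50        70.9297       283.7187
  5        82.50        68.3001       341.5006
  6     2,082.50     1,660.1449     9,960.8696
  Σ                  2,028.9731    11,039.5046
P = 2,028.9731; Macaulay duration = 11,039.5046 / 2,028.9731 = 5.44093 half-year periods = 2.72047 years.
Modified duration = D_Mac / (1 + y) = 2.72047 / 1.0385 = 2.61961 years.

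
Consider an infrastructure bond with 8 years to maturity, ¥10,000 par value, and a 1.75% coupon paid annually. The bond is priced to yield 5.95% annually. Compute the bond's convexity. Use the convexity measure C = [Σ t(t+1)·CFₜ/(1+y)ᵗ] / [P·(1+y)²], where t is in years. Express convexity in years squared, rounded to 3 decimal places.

With y = 0.0595:
  t   CF        PV=CF/(1+0.0595)^t    t·PV        t(t+1)·PV
  1       175.00       165.1723       165.1723         330.3445
  2       175.00       155.8964       311.7928         935.3785
  3       175.00       147.1415       441.4245       1,765.6979
  4       175.00       138.8782       555.5130       2,777.5648
  5       175.00       131.0790       655.3952       3,932.3711
  6       175.00       123.7178       742.3070       5,196.1487
  7       175.00       116.7700       817.3901       6,539.1206
  8    10,175.00     6,408.0624    51,264.4989     461,380.4900
  Σ                  7,386.7176    54,953.4936     482,857.1162
P = 7,386.7176.
Convexity = Σ t(t+1)·PV / [P·(1+y)²] = 482,857.1162 / (7,386.7176 × 1.122540) = 58.23247.

58.232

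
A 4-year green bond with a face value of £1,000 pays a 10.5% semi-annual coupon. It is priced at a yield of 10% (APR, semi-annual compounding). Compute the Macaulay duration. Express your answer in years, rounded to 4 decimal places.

3.3730 years

Periodic yield y = 0.05. Discount each cash flow and weight by its period:
  t   CF        PV=CF/(1+0.05)^t    t·PV
  1        52.50        50.0000        50.0000
  2        52.50        47.6190        95.2381
  3        52.50        45.3515       136.0544
  4        52.50        43.1919       172.7675
  5        52.50        41.1351       205.6756
  6        52.50        39.1763       235.0578
  7        52.50        37.3108       261.1754
  8     1,052.50       712.3734     5,698.9874
  Σ                  1,016.1580     6,854.9563
Price P = Σ PV = 1,016.1580.
Macaulay duration = Σ(t·PV) / P = 6,854.9563 / 1,016.1580 = 6.74595 half-year periods.
In years: 6.74595 / 2 = 3.37298 years.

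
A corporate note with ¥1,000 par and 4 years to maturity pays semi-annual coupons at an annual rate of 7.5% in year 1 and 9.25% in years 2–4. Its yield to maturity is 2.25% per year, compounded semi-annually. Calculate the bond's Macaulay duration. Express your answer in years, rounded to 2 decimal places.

Periodic yield y = 0.01125. Discount each cash flow and weight by its period:
  t   CF        PV=CF/(1+0.01125)^t    t·PV
  1        37.50        37.0828        37.0828
  2        37.50        36.6703        73.3406
  3        46.25        44.7235       134.1706
  4        46.25        44.2260       176.9040
  5        46.25        43.7340       218.6699
  6        46.25        43.2475       259.4847
  7        46.25        42.7663       299.3643
  8     1,046.25       956.6811     7,653.4488
  Σ                  1,249.1315     8,852.4657
Price P = Σ PV = 1,249.1315.
Macaulay duration = Σ(t·PV) / P = 8,852.4657 / 1,249.1315 = 7.08690 half-year periods.
In years: 7.08690 / 2 = 3.54345 years.

3.54 years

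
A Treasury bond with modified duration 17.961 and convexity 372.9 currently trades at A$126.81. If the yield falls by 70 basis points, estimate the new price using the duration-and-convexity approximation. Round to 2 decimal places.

A$143.91

Duration effect: -D_mod·Δy = -17.961 × (-0.007) = +0.125727
Convexity effect: ½·C·(Δy)² = 0.5 × 372.9 × (-0.007)² = +0.00913605
ΔP/P ≈ +0.125727 + 0.00913605 = +0.13486305
New price ≈ 126.81 × (1 + 0.13486305) = 143.9119833705.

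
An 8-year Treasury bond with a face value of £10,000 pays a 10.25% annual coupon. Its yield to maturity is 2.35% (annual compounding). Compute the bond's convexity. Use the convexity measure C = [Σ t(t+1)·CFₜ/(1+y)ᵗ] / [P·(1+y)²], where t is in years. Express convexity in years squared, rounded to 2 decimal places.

With y = 0.0235:
  t   CF        PV=CF/(1+0.0235)^t    t·PV        t(t+1)·PV
  1     1,025.00     1,001.4656     1,001.4656       2,002.9311
  2     1,025.00       978.4715     1,956.9430       5,870.8289
  3     1,025.00       956.0054     2,868.0161      11,472.0642
  4     1,025.00       934.0551     3,736.2202      18,681.1012
  5     1,025.00       912.6088     4,563.0438      27,378.2626
  6     1,025.00       891.6549     5,349.9292      37,449.5043
  7     1,025.00       871.1821     6,098.2746      48,786.1968
  8    11,025.00     9,155.3684    73,242.9468     659,186.5213
  Σ                 15,700.8115    98,816.8392     810,827.4105
P = 15,700.8115.
Convexity = Σ t(t+1)·PV / [P·(1+y)²] = 810,827.4105 / (15,700.8115 × 1.047552) = 49.29815.

49.30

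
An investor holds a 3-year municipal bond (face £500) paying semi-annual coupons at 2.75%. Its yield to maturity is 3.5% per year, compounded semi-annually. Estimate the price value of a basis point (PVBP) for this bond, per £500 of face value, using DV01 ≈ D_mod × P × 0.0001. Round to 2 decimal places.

Periodic yield y = 0.0175.
  t   CF        PV=CF/(1+0.0175)^t    t·PV
  1        6.875         6.7568         6.7568
  2        6.875         6.6405        13.2811
  3        6.875         6.5263        19.5790
  4        6.875         6.4141        25.6564
  5        6.875         6.3038        31.5189
  6      506.875       456.7666     2,740.5998
  Σ                    489.4081     2,837.3918
P = 489.4081; D_Mac = 5.79760 half-year periods = 2.89880 yrs; D_mod = 2.84894 yrs.
DV01 ≈ 2.84894 × 489.4081 × 0.0001 = 0.139430.

£0.14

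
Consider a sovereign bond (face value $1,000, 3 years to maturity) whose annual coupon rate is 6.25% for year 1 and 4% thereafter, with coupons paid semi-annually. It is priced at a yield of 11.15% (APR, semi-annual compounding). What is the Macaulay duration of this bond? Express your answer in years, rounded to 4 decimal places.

2.7872 years

Periodic yield y = 0.05575. Discount each cash flow and weight by its period:
  t   CF        PV=CF/(1+0.05575)^t    t·PV
  1        31.25        29.5998        29.5998
  2        31.25        28.0368        56.0735
  3        20.00        16.9960        50.9880
  4        20.00        16.0985        64.3940
  5        20.00        15.2484        76.2420
  6     1,020.00       736.6033     4,419.6195
  Σ                    842.5827     4,696.9169
Price P = Σ PV = 842.5827.
Macaulay duration = Σ(t·PV) / P = 4,696.9169 / 842.5827 = 5.57443 half-year periods.
In years: 5.57443 / 2 = 2.78721 years.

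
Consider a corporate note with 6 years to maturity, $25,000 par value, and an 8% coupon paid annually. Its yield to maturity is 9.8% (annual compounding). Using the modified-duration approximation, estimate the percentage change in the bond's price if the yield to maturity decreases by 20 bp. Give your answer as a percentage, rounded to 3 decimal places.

Periodic yield y = 0.098. Modified duration first:
  t   CF        PV=CF/(1+0.098)^t    t·PV
  1     2,000.00     1,821.4936     1,821.4936
  2     2,000.00     1,658.9195     3,317.8390
  3     2,000.00     1,510.8557     4,532.5670
  4     2,000.00     1,376.0070     5,504.0279
  5     2,000.00     1,253.1940     6,265.9698
  6    27,000.00    15,408.1225    92,448.7352
  Σ                 23,028.5923   113,890.6325
P = 23,028.5923; D_Mac = 4.94562 yrs; D_mod = 4.94562/(1+0.098) = 4.50421 yrs.
ΔP/P ≈ -D_mod · Δy = -4.50421 × (-0.002) = +0.009008 = +0.9008%.

+0.901%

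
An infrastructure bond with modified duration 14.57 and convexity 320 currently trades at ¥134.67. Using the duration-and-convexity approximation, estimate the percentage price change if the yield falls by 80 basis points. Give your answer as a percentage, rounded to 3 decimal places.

Duration effect: -D_mod·Δy = -14.57 × (-0.008) = +0.116560
Convexity effect: ½·C·(Δy)² = 0.5 × 320 × (-0.008)² = +0.0102400
ΔP/P ≈ +0.116560 + 0.0102400 = +0.126800
= +12.6800%.

+12.680%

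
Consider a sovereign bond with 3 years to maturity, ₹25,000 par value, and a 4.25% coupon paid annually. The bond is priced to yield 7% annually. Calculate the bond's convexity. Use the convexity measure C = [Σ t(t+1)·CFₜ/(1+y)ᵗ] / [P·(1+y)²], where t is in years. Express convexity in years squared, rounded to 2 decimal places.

9.90

With y = 0.07:
  t   CF        PV=CF/(1+0.07)^t    t·PV        t(t+1)·PV
  1     1,062.50       992.9907       992.9907       1,985.9813
  2     1,062.50       928.0286     1,856.0573       5,568.1719
  3    26,062.50    21,274.7634    63,824.2902     255,297.1610
  Σ                 23,195.7827    66,673.3382     262,851.3142
P = 23,195.7827.
Convexity = Σ t(t+1)·PV / [P·(1+y)²] = 262,851.3142 / (23,195.7827 × 1.144900) = 9.89768.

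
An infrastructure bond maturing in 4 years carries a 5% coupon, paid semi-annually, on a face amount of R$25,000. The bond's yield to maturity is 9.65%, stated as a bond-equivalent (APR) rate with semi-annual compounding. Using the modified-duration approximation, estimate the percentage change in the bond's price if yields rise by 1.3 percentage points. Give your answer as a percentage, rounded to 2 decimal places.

-4.52%

Periodic yield y = 0.04825. Modified duration first:
  t   CF        PV=CF/(1+0.04825)^t    t·PV
  1       625.00       596.2318       596.2318
  2       625.00       568.7878     1,137.5756
  3       625.00       542.6070     1,627.8210
  4       625.00       517.6313     2,070.5252
  5       625.00       493.8052     2,469.0260
  6       625.00       471.0758     2,826.4548
  7       625.00       449.3926     3,145.7482
  8    25,625.00    17,577.0062   140,616.0495
  Σ                 21,216.5377   154,489.4322
P = 21,216.5377; D_Mac = 7.28156 half-year periods = 3.64078 yrs; D_mod = 3.64078/(1+0.04825) = 3.47320 yrs.
ΔP/P ≈ -D_mod · Δy = -3.47320 × (+0.013) = -0.045152 = -4.5152%.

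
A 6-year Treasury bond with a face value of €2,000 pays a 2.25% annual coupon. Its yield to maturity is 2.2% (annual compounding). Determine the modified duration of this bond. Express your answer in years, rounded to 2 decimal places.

5.56 years

Periodic yield y = 0.022. First find Macaulay duration:
  t   CF        PV=CF/(1+0.022)^t    t·PV
  1        45.00        44.0313        44.0313
  2        45.00        43.0835        86.1669
  3        45.00        42.1560       126.4681
  4        45.00        41.2486       164.9943
  5        45.00        40.3606       201.8032
  6     2,045.00     1,794.6838    10,768.1027
  Σ                  2,005.5638    11,391.5665
P = 2,005.5638; Macaulay duration = 11,391.5665 / 2,005.5638 = 5.67998 years.
Modified duration = D_Mac / (1 + y) = 5.67998 / 1.022 = 5.55771 years.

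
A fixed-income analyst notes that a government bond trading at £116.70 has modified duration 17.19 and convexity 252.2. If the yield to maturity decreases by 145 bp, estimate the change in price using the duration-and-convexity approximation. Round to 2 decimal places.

Duration effect: -D_mod·Δy = -17.19 × (-0.0145) = +0.249255
Convexity effect: ½·C·(Δy)² = 0.5 × 252.2 × (-0.0145)² = +0.026512525
ΔP/P ≈ +0.249255 + 0.026512525 = +0.275767525
ΔP ≈ 116.70 × (+0.275767525) = +32.1820701675.

+£32.18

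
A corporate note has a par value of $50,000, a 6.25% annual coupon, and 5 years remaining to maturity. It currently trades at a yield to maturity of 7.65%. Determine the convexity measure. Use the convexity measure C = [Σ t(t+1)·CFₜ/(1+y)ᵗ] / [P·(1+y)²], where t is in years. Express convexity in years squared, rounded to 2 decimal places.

21.97

With y = 0.0765:
  t   CF        PV=CF/(1+0.0765)^t    t·PV        t(t+1)·PV
  1     3,125.00     2,902.9261     2,902.9261       5,805.8523
  2     3,125.00     2,696.6337     5,393.2673      16,179.8020
  3     3,125.00     2,505.0011     7,515.0033      30,060.0131
  4     3,125.00     2,326.9866     9,307.9465      46,539.7323
  5    53,125.00    36,747.5824   183,737.9119   1,102,427.4716
  Σ                 47,179.1299   208,857.0552   1,201,012.8713
P = 47,179.1299.
Convexity = Σ t(t+1)·PV / [P·(1+y)²] = 1,201,012.8713 / (47,179.1299 × 1.158852) = 21.96695.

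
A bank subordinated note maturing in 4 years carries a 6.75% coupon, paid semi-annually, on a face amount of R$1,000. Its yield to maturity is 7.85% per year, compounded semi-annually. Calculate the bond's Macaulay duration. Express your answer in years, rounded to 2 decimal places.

Periodic yield y = 0.03925. Discount each cash flow and weight by its period:
  t   CF        PV=CF/(1+0.03925)^t    t·PV
  1        33.75        32.4753        32.4753
  2        33.75        31.2488        62.4977
  3        33.75        30.0686        90.2059
  4        33.75        28.9330       115.7320
  5        33.75        27.8403       139.2014
  6        33.75        26.7888       160.7329
  7        33.75        25.7771       180.4395
  8     1,033.75       759.7230     6,077.7838
  Σ                    962.8550     6,859.0685
Price P = Σ PV = 962.8550.
Macaulay duration = Σ(t·PV) / P = 6,859.0685 / 962.8550 = 7.12368 half-year periods.
In years: 7.12368 / 2 = 3.56184 years.

3.56 years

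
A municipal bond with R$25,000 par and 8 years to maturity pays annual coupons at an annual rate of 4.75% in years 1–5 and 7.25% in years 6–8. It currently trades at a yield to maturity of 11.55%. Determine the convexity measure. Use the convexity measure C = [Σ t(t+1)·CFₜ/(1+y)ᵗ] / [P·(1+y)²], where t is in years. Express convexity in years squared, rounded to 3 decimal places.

With y = 0.1155:
  t   CF        PV=CF/(1+0.1155)^t    t·PV        t(t+1)·PV
  1     1,187.50     1,064.5450     1,064.5450       2,129.0901
  2     1,187.50       954.3210     1,908.6419       5,725.9258
  3     1,187.50       855.5096     2,566.5288      10,266.1154
  4     1,187.50       766.9293     3,067.7171      15,338.5856
  5     1,187.50       687.5206     3,437.6032      20,625.6194
  6     1,812.50       940.7204     5,644.3225      39,510.2573
  7     1,812.50       843.3173     5,903.2209      47,225.7670
  8    26,812.50    11,183.5765    89,468.6119     805,217.5075
  Σ                 17,296.4397   113,061.1915     946,038.8682
P = 17,296.4397.
Convexity = Σ t(t+1)·PV / [P·(1+y)²] = 946,038.8682 / (17,296.4397 × 1.244340) = 43.95549.

43.955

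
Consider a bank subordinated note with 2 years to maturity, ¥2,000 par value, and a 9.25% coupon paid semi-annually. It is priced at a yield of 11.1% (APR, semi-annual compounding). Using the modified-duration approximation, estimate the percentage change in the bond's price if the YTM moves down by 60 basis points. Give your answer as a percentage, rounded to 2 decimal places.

Periodic yield y = 0.0555. Modified duration first:
  t   CF        PV=CF/(1+0.0555)^t    t·PV
  1        92.50        87.6362        87.6362
  2        92.50        83.0281       166.0563
  3        92.50        78.6624       235.9871
  4     2,092.50     1,685.9027     6,743.6110
  Σ                  1,935.2294     7,233.2905
P = 1,935.2294; D_Mac = 3.73769 half-year periods = 1.86885 yrs; D_mod = 1.86885/(1+0.0555) = 1.77058 yrs.
ΔP/P ≈ -D_mod · Δy = -1.77058 × (-0.006) = +0.010623 = +1.0623%.

+1.06%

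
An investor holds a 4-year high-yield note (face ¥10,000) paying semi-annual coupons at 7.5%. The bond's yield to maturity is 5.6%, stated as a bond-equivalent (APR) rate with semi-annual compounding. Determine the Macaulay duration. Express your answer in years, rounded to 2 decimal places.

3.55 years

Periodic yield y = 0.028. Discount each cash flow and weight by its period:
  t   CF        PV=CF/(1+0.028)^t    t·PV
  1       375.00       364.7860       364.7860
  2       375.00       354.8502       709.7004
  3       375.00       345.1850     1,035.5550
  4       375.00       335.7831     1,343.1323
  5       375.00       326.6372     1,633.1862
  6       375.00       317.7405     1,906.4430
  7       375.00       309.0861     2,163.6027
  8    10,375.00     8,318.4649    66,547.7192
  Σ                 10,672.5330    75,704.1247
Price P = Σ PV = 10,672.5330.
Macaulay duration = Σ(t·PV) / P = 75,704.1247 / 10,672.5330 = 7.09336 half-year periods.
In years: 7.09336 / 2 = 3.54668 years.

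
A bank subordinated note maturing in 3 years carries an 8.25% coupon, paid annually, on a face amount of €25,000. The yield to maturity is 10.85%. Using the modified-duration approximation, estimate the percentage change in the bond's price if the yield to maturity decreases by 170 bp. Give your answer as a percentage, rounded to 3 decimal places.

Periodic yield y = 0.1085. Modified duration first:
  t   CF        PV=CF/(1+0.1085)^t    t·PV
  1     2,062.50     1,860.6225     1,860.6225
  2     2,062.50     1,678.5047     3,357.0094
  3    27,062.50    19,868.3051    59,604.9154
  Σ                 23,407.4323    64,822.5473
P = 23,407.4323; D_Mac = 2.76931 yrs; D_mod = 2.76931/(1+0.1085) = 2.49825 yrs.
ΔP/P ≈ -D_mod · Δy = -2.49825 × (-0.017) = +0.042470 = +4.2470%.

+4.247%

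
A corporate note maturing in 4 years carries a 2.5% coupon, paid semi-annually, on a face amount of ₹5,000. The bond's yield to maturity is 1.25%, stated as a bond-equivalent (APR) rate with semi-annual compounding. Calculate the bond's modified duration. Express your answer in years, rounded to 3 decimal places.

Periodic yield y = 0.00625. First find Macaulay duration:
  t   CF        PV=CF/(1+0.00625)^t    t·PV
  1        62.50        62.1118        62.1118
  2        62.50        61.7260       123.4520
  3        62.50        61.3426       184.0279
  4        62.50        60.9616       243.8464
  5        62.50        60.5830       302.9148
  6        62.50        60.2067       361.2401
  7        62.50        59.8327       418.8291
  8     5,062.50     4,816.3483    38,530.7867
  Σ                  5,243.1128    40,227.2088
P = 5,243.1128; Macaulay duration = 40,227.2088 / 5,243.1128 = 7.67239 half-year periods = 3.83620 years.
Modified duration = D_Mac / (1 + y) = 3.83620 / 1.00625 = 3.81237 years.

3.812 years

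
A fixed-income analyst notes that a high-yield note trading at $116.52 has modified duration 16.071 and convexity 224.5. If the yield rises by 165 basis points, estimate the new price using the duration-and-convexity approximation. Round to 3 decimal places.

Duration effect: -D_mod·Δy = -16.071 × (+0.0165) = -0.2651715
Convexity effect: ½·C·(Δy)² = 0.5 × 224.5 × (0.0165)² = +0.0305600625
ΔP/P ≈ -0.2651715 + 0.0305600625 = -0.2346114375
New price ≈ 116.52 × (1 - 0.2346114375) = 89.1830753025.

$89.183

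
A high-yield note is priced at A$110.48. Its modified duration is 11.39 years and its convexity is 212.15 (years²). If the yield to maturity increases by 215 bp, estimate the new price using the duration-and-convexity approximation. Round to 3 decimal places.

Duration effect: -D_mod·Δy = -11.39 × (+0.0215) = -0.244885
Convexity effect: ½·C·(Δy)² = 0.5 × 212.15 × (0.0215)² = +0.04903316875
ΔP/P ≈ -0.244885 + 0.04903316875 = -0.19585183125
New price ≈ 110.48 × (1 - 0.19585183125) = 88.8422896835.

A$88.842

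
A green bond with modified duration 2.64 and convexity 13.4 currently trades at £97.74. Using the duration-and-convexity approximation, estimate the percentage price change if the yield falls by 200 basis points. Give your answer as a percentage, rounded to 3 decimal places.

+5.548%

Duration effect: -D_mod·Δy = -2.64 × (-0.02) = +0.052800
Convexity effect: ½·C·(Δy)² = 0.5 × 13.4 × (-0.02)² = +0.0026800
ΔP/P ≈ +0.052800 + 0.0026800 = +0.055480
= +5.5480%.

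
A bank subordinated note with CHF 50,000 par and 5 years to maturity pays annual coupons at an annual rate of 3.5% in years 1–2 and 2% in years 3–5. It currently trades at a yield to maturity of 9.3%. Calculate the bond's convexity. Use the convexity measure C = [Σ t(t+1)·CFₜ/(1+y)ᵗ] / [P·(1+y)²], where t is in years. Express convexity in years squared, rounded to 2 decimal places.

With y = 0.093:
  t   CF        PV=CF/(1+0.093)^t    t·PV        t(t+1)·PV
  1     1,750.00     1,601.0979     1,601.0979       3,202.1958
  2     1,750.00     1,464.8654     2,929.7308       8,789.1925
  3     1,000.00       765.8426     2,297.5278       9,190.1111
  4     1,000.00       700.6794     2,802.7176      14,013.5881
  5    51,000.00    32,694.0985   163,470.4924     980,822.9542
  Σ                 37,226.5838   173,101.5665   1,016,018.0416
P = 37,226.5838.
Convexity = Σ t(t+1)·PV / [P·(1+y)²] = 1,016,018.0416 / (37,226.5838 × 1.194649) = 22.84588.

22.85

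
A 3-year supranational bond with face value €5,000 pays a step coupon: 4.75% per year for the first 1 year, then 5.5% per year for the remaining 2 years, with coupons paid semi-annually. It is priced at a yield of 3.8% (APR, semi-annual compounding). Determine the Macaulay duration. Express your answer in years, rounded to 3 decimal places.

Periodic yield y = 0.019. Discount each cash flow and weight by its period:
  t   CF        PV=CF/(1+0.019)^t    t·PV
  1       118.75       116.5358       116.5358
  2       118.75       114.3629       228.7258
  3       137.50       129.9512       389.8535
  4       137.50       127.5281       510.1125
  5       137.50       125.1503       625.7513
  6     5,137.50     4,588.8803    27,533.2819
  Σ                  5,202.4086    29,404.2608
Price P = Σ PV = 5,202.4086.
Macaulay duration = Σ(t·PV) / P = 29,404.2608 / 5,202.4086 = 5.65205 half-year periods.
In years: 5.65205 / 2 = 2.82602 years.

2.826 years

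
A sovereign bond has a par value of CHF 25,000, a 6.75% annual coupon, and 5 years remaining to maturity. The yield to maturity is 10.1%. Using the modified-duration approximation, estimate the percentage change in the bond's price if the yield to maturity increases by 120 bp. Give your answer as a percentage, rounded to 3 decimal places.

Periodic yield y = 0.101. Modified duration first:
  t   CF        PV=CF/(1+0.101)^t    t·PV
  1     1,687.50     1,532.6975     1,532.6975
  2     1,687.50     1,392.0959     2,784.1917
  3     1,687.50     1,264.3922     3,793.1767
  4     1,687.50     1,148.4035     4,593.6140
  5    26,687.50    16,495.7208    82,478.6040
  Σ                 21,833.3100    95,182.2840
P = 21,833.3100; D_Mac = 4.35950 yrs; D_mod = 4.35950/(1+0.101) = 3.95958 yrs.
ΔP/P ≈ -D_mod · Δy = -3.95958 × (+0.012) = -0.047515 = -4.7515%.

-4.751%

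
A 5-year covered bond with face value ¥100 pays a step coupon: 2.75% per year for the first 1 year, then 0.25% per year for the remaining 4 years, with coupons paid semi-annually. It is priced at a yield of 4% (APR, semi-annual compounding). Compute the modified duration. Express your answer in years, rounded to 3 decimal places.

4.754 years

Periodic yield y = 0.02. First find Macaulay duration:
  t   CF        PV=CF/(1+0.02)^t    t·PV
  1        1.375         1.3480         1.3480
  2        1.375         1.3216         2.6432
  3        0.125         0.1178         0.3534
  4        0.125         0.1155         0.4619
  5        0.125         0.1132         0.5661
  6        0.125         0.1110         0.6660
  7        0.125         0.1088         0.7617
  8        0.125         0.1067         0.8535
  9        0.125         0.1046         0.9413
  10     100.125        82.1374       821.3737
  Σ                     85.5846       829.9689
P = 85.5846; Macaulay duration = 829.9689 / 85.5846 = 9.69764 half-year periods = 4.84882 years.
Modified duration = D_Mac / (1 + y) = 4.84882 / 1.02 = 4.75375 years.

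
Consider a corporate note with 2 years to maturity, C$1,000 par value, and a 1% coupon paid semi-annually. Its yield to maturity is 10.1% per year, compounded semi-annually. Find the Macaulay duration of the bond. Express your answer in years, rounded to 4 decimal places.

1.9835 years

Periodic yield y = 0.0505. Discount each cash flow and weight by its period:
  t   CF        PV=CF/(1+0.0505)^t    t·PV
  1         5.00         4.7596         4.7596
  2         5.00         4.5308         9.0617
  3         5.00         4.3130        12.9391
  4     1,005.00       825.2430     3,300.9719
  Σ                    838.8465     3,327.7323
Price P = Σ PV = 838.8465.
Macaulay duration = Σ(t·PV) / P = 3,327.7323 / 838.8465 = 3.96703 half-year periods.
In years: 3.96703 / 2 = 1.98352 years.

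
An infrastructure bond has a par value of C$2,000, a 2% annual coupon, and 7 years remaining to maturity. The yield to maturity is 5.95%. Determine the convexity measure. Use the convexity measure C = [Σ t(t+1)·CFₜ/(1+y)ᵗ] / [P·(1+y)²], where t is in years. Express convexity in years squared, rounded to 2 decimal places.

With y = 0.0595:
  t   CF        PV=CF/(1+0.0595)^t    t·PV        t(t+1)·PV
  1        40.00        37.7537        37.7537          75.5073
  2        40.00        35.6335        71.2669         213.8008
  3        40.00        33.6323       100.8970         403.5881
  4        40.00        31.7436       126.9744         634.8720
  5        40.00        29.9609       149.8046         898.8277
  6        40.00        28.2784       169.6702       1,187.6911
  7     2,040.00     1,361.2047     9,528.4329      76,227.4632
  Σ                  1,558.2070    10,184.7997      79,641.7502
P = 1,558.2070.
Convexity = Σ t(t+1)·PV / [P·(1+y)²] = 79,641.7502 / (1,558.2070 × 1.122540) = 45.53168.

45.53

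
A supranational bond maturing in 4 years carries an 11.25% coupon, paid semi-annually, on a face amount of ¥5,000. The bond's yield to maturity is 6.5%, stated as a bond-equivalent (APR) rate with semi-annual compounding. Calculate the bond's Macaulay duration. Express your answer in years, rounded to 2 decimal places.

Periodic yield y = 0.0325. Discount each cash flow and weight by its period:
  t   CF        PV=CF/(1+0.0325)^t    t·PV
  1       281.25       272.3971       272.3971
  2       281.25       263.8229       527.6457
  3       281.25       255.5185       766.5555
  4       281.25       247.4755       989.9022
  5       281.25       239.6858     1,198.4288
  6       281.25       232.1412     1,392.8470
  7       281.25       224.8341     1,573.8384
  8     5,281.25     4,088.9918    32,711.9347
  Σ                  5,824.8668    39,433.5494
Price P = Σ PV = 5,824.8668.
Macaulay duration = Σ(t·PV) / P = 39,433.5494 / 5,824.8668 = 6.76986 half-year periods.
In years: 6.76986 / 2 = 3.38493 years.

3.38 years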